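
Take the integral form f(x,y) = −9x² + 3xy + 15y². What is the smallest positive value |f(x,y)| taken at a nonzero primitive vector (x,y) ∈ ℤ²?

descent: ρ → (15,-3,-9)
descent: ρ → (-9,21,3)  [lands on river]
river: ρ → (3,21,-9)
river: ρ → (-9,15,9)
river: ρ → (9,21,-3)
river: ρ → (-3,21,9)
river: ρ → (9,15,-9)
closes: descent 2, river 6
min |a| on river = 3

3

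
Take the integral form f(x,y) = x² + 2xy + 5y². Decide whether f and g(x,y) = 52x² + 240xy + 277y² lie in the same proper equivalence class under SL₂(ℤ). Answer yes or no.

D₁ = -16, D₂ = -16
f: translate: b→0 (≡2 mod 2), so (1,2,5)→(1,0,4)
f: reduced (well bottom): (1,0,4) with a≤c, −a<b≤a
g: translate: b→32 (≡240 mod 104), so (52,240,277)→(52,32,5)
g: flip: (52,32,5)→(5,-32,52)
g: translate: b→-2 (≡-32 mod 10), so (5,-32,52)→(5,-2,1)
g: flip: (5,-2,1)→(1,2,5)
g: translate: b→0 (≡2 mod 2), so (1,2,5)→(1,0,4)
g: reduced (well bottom): (1,0,4) with a≤c, −a<b≤a
reduced forms (1, 0, 4) vs (1, 0, 4) ⇒ equivalent

yes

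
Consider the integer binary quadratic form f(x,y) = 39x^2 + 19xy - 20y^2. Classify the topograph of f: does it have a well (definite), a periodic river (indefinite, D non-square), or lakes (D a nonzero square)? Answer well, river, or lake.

D = b²−4ac = 19² − 4·39·(-20) = 3481
D = 59² is a perfect square ⇒ form factors over ℤ ⇒ lakes

lake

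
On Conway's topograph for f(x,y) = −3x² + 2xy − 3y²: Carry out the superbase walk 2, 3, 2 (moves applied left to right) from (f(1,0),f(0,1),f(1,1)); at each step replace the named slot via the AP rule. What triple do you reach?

start (-3,-3,-4) = (f(1,0),f(0,1),f(1,1))
replace slot 2: 2·((-3)+(-4)) − (-3) = -11 → (-3,-11,-4)
replace slot 3: 2·((-3)+(-11)) − (-4) = -24 → (-3,-11,-24)
replace slot 2: 2·((-3)+(-24)) − (-11) = -43 → (-3,-43,-24)

-3,-43,-24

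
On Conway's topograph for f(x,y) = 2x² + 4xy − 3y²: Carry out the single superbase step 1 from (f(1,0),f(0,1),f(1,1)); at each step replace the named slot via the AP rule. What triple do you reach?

start (2,-3,3) = (f(1,0),f(0,1),f(1,1))
replace slot 1: 2·((-3)+3) − 2 = -2 → (-2,-3,3)

-2,-3,3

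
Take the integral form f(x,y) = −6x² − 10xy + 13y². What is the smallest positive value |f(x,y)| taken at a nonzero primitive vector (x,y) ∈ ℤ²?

descent: ρ → (13,10,-6)  [lands on river]
river: ρ → (-6,14,9)
river: ρ → (9,4,-11)
river: ρ → (-11,18,2)
river: ρ → (2,18,-11)
river: ρ → (-11,4,9)
river: ρ → (9,14,-6)
river: ρ → (-6,10,13)
river: ρ → (13,16,-3)
river: ρ → (-3,20,1)
river: ρ → (1,20,-3)
river: ρ → (-3,16,13)
closes: descent 1, river 12
min |a| on river = 1

1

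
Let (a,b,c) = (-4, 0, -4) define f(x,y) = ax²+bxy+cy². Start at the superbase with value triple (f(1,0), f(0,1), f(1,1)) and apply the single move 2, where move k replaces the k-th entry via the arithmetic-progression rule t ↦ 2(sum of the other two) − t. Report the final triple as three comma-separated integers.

start (-4,-4,-8) = (f(1,0),f(0,1),f(1,1))
replace slot 2: 2·((-4)+(-8)) − (-4) = -20 → (-4,-20,-8)

-4,-20,-8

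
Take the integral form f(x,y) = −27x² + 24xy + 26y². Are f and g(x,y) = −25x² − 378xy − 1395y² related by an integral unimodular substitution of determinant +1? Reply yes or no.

D₁ = 3384, D₂ = 3384
river cycle of f (length 16): (26, 28, -25), (-25, 22, 29), (29, 36, -18), (-18, 36, 29), (29, 22, -25), (-25, 28, 26), (26, 24, -27), (-27, 30, 23), (23, 16, -34), (-34, 52, 5), … (6 more)
river cycle of g (length 16): (-25, 22, 29), (29, 36, -18), (-18, 36, 29), (29, 22, -25), (-25, 28, 26), (26, 24, -27), (-27, 30, 23), (23, 16, -34), (-34, 52, 5), (5, 58, -1), … (6 more)
cycles coincide ⇒ equivalent

yes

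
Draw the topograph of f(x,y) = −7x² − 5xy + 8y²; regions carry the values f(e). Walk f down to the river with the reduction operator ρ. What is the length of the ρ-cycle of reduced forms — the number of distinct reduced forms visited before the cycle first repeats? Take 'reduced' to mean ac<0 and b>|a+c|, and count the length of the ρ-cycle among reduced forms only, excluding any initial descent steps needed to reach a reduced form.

D = 249, ⌊√D⌋ = 15
descent: ρ → (8,5,-7)  [lands on river]
river: ρ → (-7,9,6)
river: ρ → (6,15,-1)
river: ρ → (-1,15,6)
river: ρ → (6,9,-7)
river: ρ → (-7,5,8)
river: ρ → (8,11,-4)
river: ρ → (-4,13,5)
river: ρ → (5,7,-10)
river: ρ → (-10,13,2)
river: ρ → (2,15,-3)
river: ρ → (-3,15,2)
river: ρ → (2,13,-10)
river: ρ → (-10,7,5)
river: ρ → (5,13,-4)
river: ρ → (-4,11,8)
ρ-cycle length = 16 (tail of 1 descent step not counted)

16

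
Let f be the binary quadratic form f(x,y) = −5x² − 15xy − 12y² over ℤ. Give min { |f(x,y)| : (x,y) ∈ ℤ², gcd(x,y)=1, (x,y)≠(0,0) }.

translate: b→5 (≡15 mod 10), so (5,15,12)→(5,5,2)
flip: (5,5,2)→(2,-5,5)
translate: b→-1 (≡-5 mod 4), so (2,-5,5)→(2,-1,2)
flip: (2,-1,2)→(2,1,2)
reduced (well bottom): (2,1,2) with a≤c, −a<b≤a
well minimum |f| = |-2| = 2 (negative-definite)

2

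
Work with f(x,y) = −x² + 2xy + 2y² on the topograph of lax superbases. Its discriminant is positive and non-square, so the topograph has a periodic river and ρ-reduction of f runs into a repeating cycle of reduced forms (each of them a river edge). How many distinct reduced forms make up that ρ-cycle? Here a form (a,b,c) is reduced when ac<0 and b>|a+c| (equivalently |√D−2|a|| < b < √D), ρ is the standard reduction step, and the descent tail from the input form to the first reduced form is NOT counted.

D = 12, ⌊√D⌋ = 3
river: ρ → (2,2,-1)
river: ρ → (-1,2,2)
ρ-cycle length = 2 (tail of 0 descent steps not counted)

2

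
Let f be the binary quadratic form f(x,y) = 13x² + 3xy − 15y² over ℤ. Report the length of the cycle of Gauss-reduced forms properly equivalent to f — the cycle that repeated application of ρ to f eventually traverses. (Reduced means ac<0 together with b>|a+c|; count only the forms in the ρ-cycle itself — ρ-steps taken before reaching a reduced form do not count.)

D = 789, ⌊√D⌋ = 28
river: ρ → (-15,27,1)
river: ρ → (1,27,-15)
river: ρ → (-15,3,13)
river: ρ → (13,23,-5)
river: ρ → (-5,27,3)
river: ρ → (3,27,-5)
river: ρ → (-5,23,13)
river: ρ → (13,3,-15)
ρ-cycle length = 8 (tail of 0 descent steps not counted)

8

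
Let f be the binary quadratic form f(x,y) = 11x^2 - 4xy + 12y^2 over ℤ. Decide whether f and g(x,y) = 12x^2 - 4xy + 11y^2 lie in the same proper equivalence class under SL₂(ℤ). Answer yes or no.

D₁ = -512, D₂ = -512
f: reduced (well bottom): (11,-4,12) with a≤c, −a<b≤a
g: flip: (12,-4,11)→(11,4,12)
g: reduced (well bottom): (11,4,12) with a≤c, −a<b≤a
reduced forms (11, -4, 12) vs (11, 4, 12) ⇒ inequivalent

no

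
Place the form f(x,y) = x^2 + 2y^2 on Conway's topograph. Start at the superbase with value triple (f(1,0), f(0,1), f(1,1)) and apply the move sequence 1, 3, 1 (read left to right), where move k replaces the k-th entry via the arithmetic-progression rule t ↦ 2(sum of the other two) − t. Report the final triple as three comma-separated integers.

start (1,2,3) = (f(1,0),f(0,1),f(1,1))
replace slot 1: 2·(2+3) − 1 = 9 → (9,2,3)
replace slot 3: 2·(9+2) − 3 = 19 → (9,2,19)
replace slot 1: 2·(2+19) − 9 = 33 → (33,2,19)

33,2,19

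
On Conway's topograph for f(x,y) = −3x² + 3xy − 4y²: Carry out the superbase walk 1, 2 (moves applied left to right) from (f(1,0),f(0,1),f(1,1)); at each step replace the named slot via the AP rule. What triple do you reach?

start (-3,-4,-4) = (f(1,0),f(0,1),f(1,1))
replace slot 1: 2·((-4)+(-4)) − (-3) = -13 → (-13,-4,-4)
replace slot 2: 2·((-13)+(-4)) − (-4) = -30 → (-13,-30,-4)

-13,-30,-4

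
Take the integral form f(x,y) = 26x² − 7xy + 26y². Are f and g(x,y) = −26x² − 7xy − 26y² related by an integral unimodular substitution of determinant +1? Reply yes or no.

D₁ = -2655, D₂ = -2655
f: flip: (26,-7,26)→(26,7,26)
f: reduced (well bottom): (26,7,26) with a≤c, −a<b≤a
g is negative-definite; reduce −g:
−g: reduced (well bottom): (26,7,26) with a≤c, −a<b≤a
flip sign back: reduced form of g is (-26,-7,-26)
reduced forms (26, 7, 26) vs (-26, -7, -26) ⇒ inequivalent

no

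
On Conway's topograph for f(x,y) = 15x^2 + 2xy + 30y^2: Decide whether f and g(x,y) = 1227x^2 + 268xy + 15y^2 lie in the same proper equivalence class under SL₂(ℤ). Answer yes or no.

D₁ = -1796, D₂ = -1796
f: reduced (well bottom): (15,2,30) with a≤c, −a<b≤a
g: flip: (1227,268,15)→(15,-268,1227)
g: translate: b→2 (≡-268 mod 30), so (15,-268,1227)→(15,2,30)
g: reduced (well bottom): (15,2,30) with a≤c, −a<b≤a
reduced forms (15, 2, 30) vs (15, 2, 30) ⇒ equivalent

yes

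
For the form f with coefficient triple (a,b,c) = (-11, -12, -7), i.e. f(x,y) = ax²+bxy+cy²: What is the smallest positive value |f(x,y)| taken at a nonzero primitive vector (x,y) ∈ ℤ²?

translate: b→-10 (≡12 mod 22), so (11,12,7)→(11,-10,6)
flip: (11,-10,6)→(6,10,11)
translate: b→-2 (≡10 mod 12), so (6,10,11)→(6,-2,7)
reduced (well bottom): (6,-2,7) with a≤c, −a<b≤a
well minimum |f| = |-6| = 6 (negative-definite)

6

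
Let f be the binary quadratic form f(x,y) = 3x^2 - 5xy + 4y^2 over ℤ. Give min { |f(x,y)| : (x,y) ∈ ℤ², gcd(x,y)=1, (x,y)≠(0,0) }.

translate: b→1 (≡-5 mod 6), so (3,-5,4)→(3,1,2)
flip: (3,1,2)→(2,-1,3)
reduced (well bottom): (2,-1,3) with a≤c, −a<b≤a
well minimum = a = 2

2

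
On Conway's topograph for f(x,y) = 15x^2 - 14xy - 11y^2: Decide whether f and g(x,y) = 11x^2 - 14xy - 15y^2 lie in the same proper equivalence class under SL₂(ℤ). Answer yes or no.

D₁ = 856, D₂ = 856
river cycle of f (length 26): (-11, 14, 15), (15, 16, -10), (-10, 24, 7), (7, 18, -19), (-19, 20, 6), (6, 28, -3), (-3, 26, 15), (15, 4, -14), (-14, 24, 5), (5, 26, -9), … (16 more)
river cycle of g (length 26): (-15, 14, 11), (11, 8, -18), (-18, 28, 1), (1, 28, -18), (-18, 8, 11), (11, 14, -15), (-15, 16, 10), (10, 24, -7), (-7, 18, 19), (19, 20, -6), … (16 more)
cycles differ ⇒ inequivalent

no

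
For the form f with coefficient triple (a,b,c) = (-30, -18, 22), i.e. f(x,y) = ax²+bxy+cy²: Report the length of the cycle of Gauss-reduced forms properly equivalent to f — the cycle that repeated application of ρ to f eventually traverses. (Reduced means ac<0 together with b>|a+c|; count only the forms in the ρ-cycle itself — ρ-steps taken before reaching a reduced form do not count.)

D = 2964, ⌊√D⌋ = 54
descent: ρ → (22,18,-30)  [lands on river]
river: ρ → (-30,42,10)
river: ρ → (10,38,-38)
river: ρ → (-38,38,10)
river: ρ → (10,42,-30)
river: ρ → (-30,18,22)
river: ρ → (22,26,-26)
river: ρ → (-26,26,22)
ρ-cycle length = 8 (tail of 1 descent step not counted)

8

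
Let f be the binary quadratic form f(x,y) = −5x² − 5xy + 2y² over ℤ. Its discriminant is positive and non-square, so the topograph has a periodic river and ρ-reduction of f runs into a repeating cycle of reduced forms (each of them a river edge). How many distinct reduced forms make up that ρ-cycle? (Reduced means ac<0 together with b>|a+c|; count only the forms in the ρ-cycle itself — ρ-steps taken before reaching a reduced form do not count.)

D = 65, ⌊√D⌋ = 8
descent: ρ → (2,5,-5)  [lands on river]
river: ρ → (-5,5,2)
river: ρ → (2,7,-2)
river: ρ → (-2,5,5)
river: ρ → (5,5,-2)
river: ρ → (-2,7,2)
ρ-cycle length = 6 (tail of 1 descent step not counted)

6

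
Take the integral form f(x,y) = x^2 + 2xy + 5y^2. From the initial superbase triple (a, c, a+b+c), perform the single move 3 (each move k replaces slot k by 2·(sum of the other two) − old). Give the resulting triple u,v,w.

start (1,5,8) = (f(1,0),f(0,1),f(1,1))
replace slot 3: 2·(1+5) − 8 = 4 → (1,5,4)

1,5,4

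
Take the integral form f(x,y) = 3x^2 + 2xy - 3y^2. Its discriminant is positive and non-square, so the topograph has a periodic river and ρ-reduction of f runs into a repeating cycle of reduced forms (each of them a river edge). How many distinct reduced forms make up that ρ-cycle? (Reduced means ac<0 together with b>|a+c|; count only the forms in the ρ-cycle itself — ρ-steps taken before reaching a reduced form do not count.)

D = 40, ⌊√D⌋ = 6
river: ρ → (-3,4,2)
river: ρ → (2,4,-3)
river: ρ → (-3,2,3)
river: ρ → (3,4,-2)
river: ρ → (-2,4,3)
river: ρ → (3,2,-3)
ρ-cycle length = 6 (tail of 0 descent steps not counted)

6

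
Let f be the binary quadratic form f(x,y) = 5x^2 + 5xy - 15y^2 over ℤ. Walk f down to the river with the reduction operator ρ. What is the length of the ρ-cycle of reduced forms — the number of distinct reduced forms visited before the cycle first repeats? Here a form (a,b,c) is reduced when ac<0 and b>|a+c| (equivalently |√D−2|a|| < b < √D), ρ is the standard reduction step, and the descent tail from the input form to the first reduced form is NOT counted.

D = 325, ⌊√D⌋ = 18
descent: ρ → (-15,-5,5)
descent: ρ → (5,15,-5)  [lands on river]
river: ρ → (-5,15,5)
ρ-cycle length = 2 (tail of 2 descent steps not counted)

2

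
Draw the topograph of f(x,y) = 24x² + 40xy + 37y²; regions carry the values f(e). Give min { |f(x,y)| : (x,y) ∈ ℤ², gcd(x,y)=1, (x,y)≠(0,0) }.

translate: b→-8 (≡40 mod 48), so (24,40,37)→(24,-8,21)
flip: (24,-8,21)→(21,8,24)
reduced (well bottom): (21,8,24) with a≤c, −a<b≤a
well minimum = a = 21

21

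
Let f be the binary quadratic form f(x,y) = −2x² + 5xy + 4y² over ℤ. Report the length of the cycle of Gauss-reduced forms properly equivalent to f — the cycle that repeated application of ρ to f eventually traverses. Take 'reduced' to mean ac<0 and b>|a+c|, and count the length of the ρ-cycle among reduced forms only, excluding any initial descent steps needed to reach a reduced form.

D = 57, ⌊√D⌋ = 7
river: ρ → (4,3,-3)
river: ρ → (-3,3,4)
river: ρ → (4,5,-2)
river: ρ → (-2,7,1)
river: ρ → (1,7,-2)
river: ρ → (-2,5,4)
ρ-cycle length = 6 (tail of 0 descent steps not counted)

6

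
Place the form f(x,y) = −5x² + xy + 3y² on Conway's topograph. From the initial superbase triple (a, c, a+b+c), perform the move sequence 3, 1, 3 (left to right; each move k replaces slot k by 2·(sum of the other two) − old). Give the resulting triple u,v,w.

start (-5,3,-1) = (f(1,0),f(0,1),f(1,1))
replace slot 3: 2·((-5)+3) − (-1) = -3 → (-5,3,-3)
replace slot 1: 2·(3+(-3)) − (-5) = 5 → (5,3,-3)
replace slot 3: 2·(5+3) − (-3) = 19 → (5,3,19)

5,3,19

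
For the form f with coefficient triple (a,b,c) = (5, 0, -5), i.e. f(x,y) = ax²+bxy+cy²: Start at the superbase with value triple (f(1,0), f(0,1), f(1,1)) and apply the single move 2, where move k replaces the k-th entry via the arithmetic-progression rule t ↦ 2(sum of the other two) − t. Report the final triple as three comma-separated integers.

start (5,-5,0) = (f(1,0),f(0,1),f(1,1))
replace slot 2: 2·(5+0) − (-5) = 15 → (5,15,0)

5,15,0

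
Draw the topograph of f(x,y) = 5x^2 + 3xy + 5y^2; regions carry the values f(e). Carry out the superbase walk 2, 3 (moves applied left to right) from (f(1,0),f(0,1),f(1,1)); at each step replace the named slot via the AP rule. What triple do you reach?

start (5,5,13) = (f(1,0),f(0,1),f(1,1))
replace slot 2: 2·(5+13) − 5 = 31 → (5,31,13)
replace slot 3: 2·(5+31) − 13 = 59 → (5,31,59)

5,31,59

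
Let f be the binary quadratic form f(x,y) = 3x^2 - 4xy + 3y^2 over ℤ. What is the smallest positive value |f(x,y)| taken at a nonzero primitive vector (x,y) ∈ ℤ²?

translate: b→2 (≡-4 mod 6), so (3,-4,3)→(3,2,2)
flip: (3,2,2)→(2,-2,3)
translate: b→2 (≡-2 mod 4), so (2,-2,3)→(2,2,3)
reduced (well bottom): (2,2,3) with a≤c, −a<b≤a
well minimum = a = 2

2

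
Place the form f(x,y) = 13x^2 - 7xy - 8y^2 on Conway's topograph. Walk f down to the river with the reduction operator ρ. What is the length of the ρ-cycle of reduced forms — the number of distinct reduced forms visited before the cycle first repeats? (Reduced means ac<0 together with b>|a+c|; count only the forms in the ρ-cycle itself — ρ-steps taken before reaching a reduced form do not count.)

D = 465, ⌊√D⌋ = 21
descent: ρ → (-8,7,13)  [lands on river]
river: ρ → (13,19,-2)
river: ρ → (-2,21,3)
river: ρ → (3,21,-2)
river: ρ → (-2,19,13)
river: ρ → (13,7,-8)
river: ρ → (-8,9,12)
river: ρ → (12,15,-5)
river: ρ → (-5,15,12)
river: ρ → (12,9,-8)
ρ-cycle length = 10 (tail of 1 descent step not counted)

10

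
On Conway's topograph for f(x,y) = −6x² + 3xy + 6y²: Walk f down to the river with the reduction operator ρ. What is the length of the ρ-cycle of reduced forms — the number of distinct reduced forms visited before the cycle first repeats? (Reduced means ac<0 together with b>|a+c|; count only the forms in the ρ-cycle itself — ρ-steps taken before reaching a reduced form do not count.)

D = 153, ⌊√D⌋ = 12
river: ρ → (6,9,-3)
river: ρ → (-3,9,6)
river: ρ → (6,3,-6)
river: ρ → (-6,9,3)
river: ρ → (3,9,-6)
river: ρ → (-6,3,6)
ρ-cycle length = 6 (tail of 0 descent steps not counted)

6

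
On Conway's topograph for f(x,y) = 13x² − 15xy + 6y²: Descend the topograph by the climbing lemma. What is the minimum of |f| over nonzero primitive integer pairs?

translate: b→11 (≡-15 mod 26), so (13,-15,6)→(13,11,4)
flip: (13,11,4)→(4,-11,13)
translate: b→-3 (≡-11 mod 8), so (4,-11,13)→(4,-3,6)
reduced (well bottom): (4,-3,6) with a≤c, −a<b≤a
well minimum = a = 4

4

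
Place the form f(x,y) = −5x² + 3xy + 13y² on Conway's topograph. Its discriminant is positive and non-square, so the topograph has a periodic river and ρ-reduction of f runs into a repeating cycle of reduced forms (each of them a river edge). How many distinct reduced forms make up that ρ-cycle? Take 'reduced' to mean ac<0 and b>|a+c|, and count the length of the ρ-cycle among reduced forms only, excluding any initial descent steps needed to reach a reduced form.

D = 269, ⌊√D⌋ = 16
descent: ρ → (13,-3,-5)
descent: ρ → (-5,13,5)  [lands on river]
river: ρ → (5,7,-11)
river: ρ → (-11,15,1)
river: ρ → (1,15,-11)
river: ρ → (-11,7,5)
river: ρ → (5,13,-5)
river: ρ → (-5,7,11)
river: ρ → (11,15,-1)
river: ρ → (-1,15,11)
river: ρ → (11,7,-5)
ρ-cycle length = 10 (tail of 2 descent steps not counted)

10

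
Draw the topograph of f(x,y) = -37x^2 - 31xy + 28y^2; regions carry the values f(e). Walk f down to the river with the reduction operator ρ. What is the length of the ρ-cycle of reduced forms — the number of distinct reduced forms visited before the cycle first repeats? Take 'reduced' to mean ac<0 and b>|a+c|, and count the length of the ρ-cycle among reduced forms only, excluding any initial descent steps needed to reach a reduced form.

D = 5105, ⌊√D⌋ = 71
descent: ρ → (28,31,-37)  [lands on river]
river: ρ → (-37,43,22)
river: ρ → (22,45,-35)
river: ρ → (-35,25,32)
river: ρ → (32,39,-28)
river: ρ → (-28,17,43)
river: ρ → (43,69,-2)
river: ρ → (-2,71,8)
river: ρ → (8,57,-58)
river: ρ → (-58,59,7)
river: ρ → (7,67,-22)
river: ρ → (-22,65,10)
river: ρ → (10,55,-52)
river: ρ → (-52,49,13)
river: ρ → (13,55,-40)
river: ρ → (-40,25,28)
ρ-cycle length = 16 (tail of 1 descent step not counted)

16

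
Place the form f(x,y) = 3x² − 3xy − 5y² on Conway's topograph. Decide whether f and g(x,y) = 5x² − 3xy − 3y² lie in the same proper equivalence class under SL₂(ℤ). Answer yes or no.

D₁ = 69, D₂ = 69
river cycle of f (length 4): (-5, 3, 3), (3, 3, -5), (-5, 7, 1), (1, 7, -5)
river cycle of g (length 4): (-3, 3, 5), (5, 7, -1), (-1, 7, 5), (5, 3, -3)
cycles differ ⇒ inequivalent

no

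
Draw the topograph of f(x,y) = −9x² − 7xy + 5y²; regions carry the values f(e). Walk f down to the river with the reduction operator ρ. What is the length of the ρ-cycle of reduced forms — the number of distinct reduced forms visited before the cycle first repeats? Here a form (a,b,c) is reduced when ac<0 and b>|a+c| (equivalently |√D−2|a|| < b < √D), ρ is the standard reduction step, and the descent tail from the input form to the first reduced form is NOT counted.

D = 229, ⌊√D⌋ = 15
descent: ρ → (5,7,-9)  [lands on river]
river: ρ → (-9,11,3)
river: ρ → (3,13,-5)
river: ρ → (-5,7,9)
river: ρ → (9,11,-3)
river: ρ → (-3,13,5)
ρ-cycle length = 6 (tail of 1 descent step not counted)

6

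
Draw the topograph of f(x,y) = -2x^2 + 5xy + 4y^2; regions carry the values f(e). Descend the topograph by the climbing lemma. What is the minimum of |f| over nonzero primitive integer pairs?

river: ρ → (4,3,-3)
river: ρ → (-3,3,4)
river: ρ → (4,5,-2)
river: ρ → (-2,7,1)
river: ρ → (1,7,-2)
river: ρ → (-2,5,4)
closes: descent 0, river 6
min |a| on river = 1

1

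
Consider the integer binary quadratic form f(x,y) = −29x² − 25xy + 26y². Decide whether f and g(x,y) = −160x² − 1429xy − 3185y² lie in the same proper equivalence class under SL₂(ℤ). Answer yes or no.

D₁ = 3641, D₂ = 3641
river cycle of f (length 54): (26, 25, -29), (-29, 33, 22), (22, 55, -7), (-7, 57, 14), (14, 55, -11), (-11, 55, 14), (14, 57, -7), (-7, 55, 22), (22, 33, -29), (-29, 25, 26), … (44 more)
river cycle of g (length 54): (-29, 33, 22), (22, 55, -7), (-7, 57, 14), (14, 55, -11), (-11, 55, 14), (14, 57, -7), (-7, 55, 22), (22, 33, -29), (-29, 25, 26), (26, 27, -28), … (44 more)
cycles coincide ⇒ equivalent

yes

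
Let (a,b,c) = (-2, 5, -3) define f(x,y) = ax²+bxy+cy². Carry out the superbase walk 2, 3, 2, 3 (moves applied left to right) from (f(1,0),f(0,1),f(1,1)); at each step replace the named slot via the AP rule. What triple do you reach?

start (-2,-3,0) = (f(1,0),f(0,1),f(1,1))
replace slot 2: 2·((-2)+0) − (-3) = -1 → (-2,-1,0)
replace slot 3: 2·((-2)+(-1)) − 0 = -6 → (-2,-1,-6)
replace slot 2: 2·((-2)+(-6)) − (-1) = -15 → (-2,-15,-6)
replace slot 3: 2·((-2)+(-15)) − (-6) = -28 → (-2,-15,-28)

-2,-15,-28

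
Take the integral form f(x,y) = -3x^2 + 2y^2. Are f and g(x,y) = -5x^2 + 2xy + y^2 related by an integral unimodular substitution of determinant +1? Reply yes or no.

D₁ = 24, D₂ = 24
river cycle of f (length 2): (2, 4, -1), (-1, 4, 2)
river cycle of g (length 2): (1, 4, -2), (-2, 4, 1)
cycles differ ⇒ inequivalent

no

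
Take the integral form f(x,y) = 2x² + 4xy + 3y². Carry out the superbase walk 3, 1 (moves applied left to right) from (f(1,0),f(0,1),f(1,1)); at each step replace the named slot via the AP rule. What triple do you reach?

start (2,3,9) = (f(1,0),f(0,1),f(1,1))
replace slot 3: 2·(2+3) − 9 = 1 → (2,3,1)
replace slot 1: 2·(3+1) − 2 = 6 → (6,3,1)

6,3,1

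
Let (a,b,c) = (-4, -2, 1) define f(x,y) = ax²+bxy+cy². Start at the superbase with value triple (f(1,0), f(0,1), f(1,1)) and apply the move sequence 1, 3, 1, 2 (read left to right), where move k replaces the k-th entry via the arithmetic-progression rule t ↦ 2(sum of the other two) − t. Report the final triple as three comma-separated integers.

start (-4,1,-5) = (f(1,0),f(0,1),f(1,1))
replace slot 1: 2·(1+(-5)) − (-4) = -4 → (-4,1,-5)
replace slot 3: 2·((-4)+1) − (-5) = -1 → (-4,1,-1)
replace slot 1: 2·(1+(-1)) − (-4) = 4 → (4,1,-1)
replace slot 2: 2·(4+(-1)) − 1 = 5 → (4,5,-1)

4,5,-1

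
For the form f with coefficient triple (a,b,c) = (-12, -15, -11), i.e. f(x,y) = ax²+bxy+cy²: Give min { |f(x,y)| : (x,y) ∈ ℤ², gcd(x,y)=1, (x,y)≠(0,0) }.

translate: b→-9 (≡15 mod 24), so (12,15,11)→(12,-9,8)
flip: (12,-9,8)→(8,9,12)
translate: b→-7 (≡9 mod 16), so (8,9,12)→(8,-7,11)
reduced (well bottom): (8,-7,11) with a≤c, −a<b≤a
well minimum |f| = |-8| = 8 (negative-definite)

8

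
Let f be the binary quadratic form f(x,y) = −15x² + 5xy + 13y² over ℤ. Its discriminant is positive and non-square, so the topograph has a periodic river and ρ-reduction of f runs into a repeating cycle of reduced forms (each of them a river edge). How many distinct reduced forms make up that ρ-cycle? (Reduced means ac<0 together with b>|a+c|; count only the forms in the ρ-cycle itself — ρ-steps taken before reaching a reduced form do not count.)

D = 805, ⌊√D⌋ = 28
river: ρ → (13,21,-7)
river: ρ → (-7,21,13)
river: ρ → (13,5,-15)
river: ρ → (-15,25,3)
river: ρ → (3,23,-23)
river: ρ → (-23,23,3)
river: ρ → (3,25,-15)
river: ρ → (-15,5,13)
ρ-cycle length = 8 (tail of 0 descent steps not counted)

8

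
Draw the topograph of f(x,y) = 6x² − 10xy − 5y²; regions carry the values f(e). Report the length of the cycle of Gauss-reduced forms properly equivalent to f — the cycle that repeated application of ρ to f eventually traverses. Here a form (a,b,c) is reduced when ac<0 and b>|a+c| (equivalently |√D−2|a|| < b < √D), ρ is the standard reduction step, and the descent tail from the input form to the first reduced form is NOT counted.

D = 220, ⌊√D⌋ = 14
descent: ρ → (-5,10,6)  [lands on river]
river: ρ → (6,14,-1)
river: ρ → (-1,14,6)
river: ρ → (6,10,-5)
ρ-cycle length = 4 (tail of 1 descent step not counted)

4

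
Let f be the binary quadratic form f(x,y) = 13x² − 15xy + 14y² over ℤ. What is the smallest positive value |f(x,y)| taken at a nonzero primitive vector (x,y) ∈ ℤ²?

translate: b→11 (≡-15 mod 26), so (13,-15,14)→(13,11,12)
flip: (13,11,12)→(12,-11,13)
reduced (well bottom): (12,-11,13) with a≤c, −a<b≤a
well minimum = a = 12

12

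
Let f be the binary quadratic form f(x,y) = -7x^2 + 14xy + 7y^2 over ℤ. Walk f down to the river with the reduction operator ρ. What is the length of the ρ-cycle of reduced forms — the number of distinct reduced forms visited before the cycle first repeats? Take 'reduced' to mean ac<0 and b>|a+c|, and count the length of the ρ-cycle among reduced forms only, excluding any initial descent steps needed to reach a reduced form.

D = 392, ⌊√D⌋ = 19
river: ρ → (7,14,-7)
river: ρ → (-7,14,7)
ρ-cycle length = 2 (tail of 0 descent steps not counted)

2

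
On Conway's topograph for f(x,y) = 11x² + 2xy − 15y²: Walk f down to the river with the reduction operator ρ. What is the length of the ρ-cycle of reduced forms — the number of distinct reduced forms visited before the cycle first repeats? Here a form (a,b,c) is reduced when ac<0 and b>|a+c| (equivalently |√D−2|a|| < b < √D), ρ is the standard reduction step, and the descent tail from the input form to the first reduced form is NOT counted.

D = 664, ⌊√D⌋ = 25
descent: ρ → (-15,-2,11)
descent: ρ → (11,24,-2)  [lands on river]
river: ρ → (-2,24,11)
river: ρ → (11,20,-6)
river: ρ → (-6,16,17)
river: ρ → (17,18,-5)
river: ρ → (-5,22,9)
river: ρ → (9,14,-13)
river: ρ → (-13,12,10)
river: ρ → (10,8,-15)
river: ρ → (-15,22,3)
river: ρ → (3,20,-22)
river: ρ → (-22,24,1)
river: ρ → (1,24,-22)
river: ρ → (-22,20,3)
river: ρ → (3,22,-15)
river: ρ → (-15,8,10)
river: ρ → (10,12,-13)
river: ρ → (-13,14,9)
river: ρ → (9,22,-5)
river: ρ → (-5,18,17)
river: ρ → (17,16,-6)
river: ρ → (-6,20,11)
ρ-cycle length = 22 (tail of 2 descent steps not counted)

22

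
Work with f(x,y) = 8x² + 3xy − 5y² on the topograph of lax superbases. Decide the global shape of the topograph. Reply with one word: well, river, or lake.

D = b²−4ac = 3² − 4·8·(-5) = 169
D = 13² is a perfect square ⇒ form factors over ℤ ⇒ lakes

lake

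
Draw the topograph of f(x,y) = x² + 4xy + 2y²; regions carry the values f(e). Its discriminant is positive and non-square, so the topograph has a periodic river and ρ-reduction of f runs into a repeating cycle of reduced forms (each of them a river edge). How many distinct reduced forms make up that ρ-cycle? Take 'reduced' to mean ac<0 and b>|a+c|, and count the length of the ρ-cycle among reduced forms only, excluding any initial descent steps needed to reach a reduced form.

D = 8, ⌊√D⌋ = 2
descent: ρ → (2,0,-1)
descent: ρ → (-1,2,1)  [lands on river]
river: ρ → (1,2,-1)
ρ-cycle length = 2 (tail of 2 descent steps not counted)

2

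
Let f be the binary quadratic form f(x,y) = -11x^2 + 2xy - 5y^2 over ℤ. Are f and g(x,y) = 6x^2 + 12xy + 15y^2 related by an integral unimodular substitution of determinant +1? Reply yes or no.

D₁ = -216, D₂ = -216
f is negative-definite; reduce −f:
−f: flip: (11,-2,5)→(5,2,11)
−f: reduced (well bottom): (5,2,11) with a≤c, −a<b≤a
flip sign back: reduced form of f is (-5,-2,-11)
g: translate: b→0 (≡12 mod 12), so (6,12,15)→(6,0,9)
g: reduced (well bottom): (6,0,9) with a≤c, −a<b≤a
reduced forms (-5, -2, -11) vs (6, 0, 9) ⇒ inequivalent

no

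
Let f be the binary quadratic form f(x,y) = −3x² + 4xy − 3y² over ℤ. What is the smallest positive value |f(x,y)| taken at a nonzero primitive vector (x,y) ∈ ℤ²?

translate: b→2 (≡-4 mod 6), so (3,-4,3)→(3,2,2)
flip: (3,2,2)→(2,-2,3)
translate: b→2 (≡-2 mod 4), so (2,-2,3)→(2,2,3)
reduced (well bottom): (2,2,3) with a≤c, −a<b≤a
well minimum |f| = |-2| = 2 (negative-definite)

2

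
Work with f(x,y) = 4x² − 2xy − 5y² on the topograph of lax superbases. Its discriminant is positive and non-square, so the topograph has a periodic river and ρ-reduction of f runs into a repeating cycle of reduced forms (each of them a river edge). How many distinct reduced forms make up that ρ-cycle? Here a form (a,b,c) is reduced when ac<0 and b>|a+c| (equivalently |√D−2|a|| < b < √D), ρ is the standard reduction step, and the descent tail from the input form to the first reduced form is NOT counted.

D = 84, ⌊√D⌋ = 9
descent: ρ → (-5,2,4)  [lands on river]
river: ρ → (4,6,-3)
river: ρ → (-3,6,4)
river: ρ → (4,2,-5)
river: ρ → (-5,8,1)
river: ρ → (1,8,-5)
ρ-cycle length = 6 (tail of 1 descent step not counted)

6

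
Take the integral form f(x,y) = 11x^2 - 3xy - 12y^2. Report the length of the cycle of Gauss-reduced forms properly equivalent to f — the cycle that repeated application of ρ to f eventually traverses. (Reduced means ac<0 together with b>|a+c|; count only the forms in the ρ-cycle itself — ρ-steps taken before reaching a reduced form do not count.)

D = 537, ⌊√D⌋ = 23
descent: ρ → (-12,3,11)  [lands on river]
river: ρ → (11,19,-4)
river: ρ → (-4,21,6)
river: ρ → (6,15,-13)
river: ρ → (-13,11,8)
river: ρ → (8,21,-3)
river: ρ → (-3,21,8)
river: ρ → (8,11,-13)
river: ρ → (-13,15,6)
river: ρ → (6,21,-4)
river: ρ → (-4,19,11)
river: ρ → (11,3,-12)
river: ρ → (-12,21,2)
river: ρ → (2,23,-1)
river: ρ → (-1,23,2)
river: ρ → (2,21,-12)
ρ-cycle length = 16 (tail of 1 descent step not counted)

16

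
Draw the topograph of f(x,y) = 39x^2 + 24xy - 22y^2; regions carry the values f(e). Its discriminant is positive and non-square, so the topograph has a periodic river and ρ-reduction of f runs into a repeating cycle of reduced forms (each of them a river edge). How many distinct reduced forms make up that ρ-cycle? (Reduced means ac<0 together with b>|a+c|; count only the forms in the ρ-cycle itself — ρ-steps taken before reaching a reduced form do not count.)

D = 4008, ⌊√D⌋ = 63
river: ρ → (-22,20,41)
river: ρ → (41,62,-1)
river: ρ → (-1,62,41)
river: ρ → (41,20,-22)
river: ρ → (-22,24,39)
river: ρ → (39,54,-7)
river: ρ → (-7,58,23)
river: ρ → (23,34,-31)
river: ρ → (-31,28,26)
river: ρ → (26,24,-33)
river: ρ → (-33,42,17)
river: ρ → (17,60,-6)
river: ρ → (-6,60,17)
river: ρ → (17,42,-33)
river: ρ → (-33,24,26)
river: ρ → (26,28,-31)
river: ρ → (-31,34,23)
river: ρ → (23,58,-7)
river: ρ → (-7,54,39)
river: ρ → (39,24,-22)
ρ-cycle length = 20 (tail of 0 descent steps not counted)

20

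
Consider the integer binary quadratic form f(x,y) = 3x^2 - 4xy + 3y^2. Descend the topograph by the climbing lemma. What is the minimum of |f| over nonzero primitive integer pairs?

translate: b→2 (≡-4 mod 6), so (3,-4,3)→(3,2,2)
flip: (3,2,2)→(2,-2,3)
translate: b→2 (≡-2 mod 4), so (2,-2,3)→(2,2,3)
reduced (well bottom): (2,2,3) with a≤c, −a<b≤a
well minimum = a = 2

2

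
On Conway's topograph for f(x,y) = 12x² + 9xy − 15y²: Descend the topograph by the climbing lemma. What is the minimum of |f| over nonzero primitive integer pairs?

river: ρ → (-15,21,6)
river: ρ → (6,27,-3)
river: ρ → (-3,27,6)
river: ρ → (6,21,-15)
river: ρ → (-15,9,12)
river: ρ → (12,15,-12)
river: ρ → (-12,9,15)
river: ρ → (15,21,-6)
river: ρ → (-6,27,3)
river: ρ → (3,27,-6)
river: ρ → (-6,21,15)
river: ρ → (15,9,-12)
river: ρ → (-12,15,12)
river: ρ → (12,9,-15)
closes: descent 0, river 14
min |a| on river = 3

3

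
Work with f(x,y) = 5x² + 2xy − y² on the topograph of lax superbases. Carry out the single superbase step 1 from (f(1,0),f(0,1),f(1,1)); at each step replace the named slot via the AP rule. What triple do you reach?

start (5,-1,6) = (f(1,0),f(0,1),f(1,1))
replace slot 1: 2·((-1)+6) − 5 = 5 → (5,-1,6)

5,-1,6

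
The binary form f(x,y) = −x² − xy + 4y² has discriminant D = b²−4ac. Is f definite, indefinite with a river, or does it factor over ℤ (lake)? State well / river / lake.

D = b²−4ac = (-1)² − 4·(-1)·4 = 17
D > 0 non-square ⇒ indefinite ⇒ periodic river

river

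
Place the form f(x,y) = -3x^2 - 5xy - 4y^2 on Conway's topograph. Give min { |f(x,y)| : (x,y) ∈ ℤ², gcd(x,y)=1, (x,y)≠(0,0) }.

translate: b→-1 (≡5 mod 6), so (3,5,4)→(3,-1,2)
flip: (3,-1,2)→(2,1,3)
reduced (well bottom): (2,1,3) with a≤c, −a<b≤a
well minimum |f| = |-2| = 2 (negative-definite)

2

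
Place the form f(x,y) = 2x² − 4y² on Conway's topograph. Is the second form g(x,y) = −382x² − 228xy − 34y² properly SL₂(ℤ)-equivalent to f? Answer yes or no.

D₁ = 32, D₂ = 32
river cycle of f (length 2): (2, 4, -2), (-2, 4, 2)
river cycle of g (length 2): (2, 4, -2), (-2, 4, 2)
cycles coincide ⇒ equivalent

yes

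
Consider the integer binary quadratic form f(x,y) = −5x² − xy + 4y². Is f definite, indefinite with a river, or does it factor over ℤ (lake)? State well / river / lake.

D = b²−4ac = (-1)² − 4·(-5)·4 = 81
D = 9² is a perfect square ⇒ form factors over ℤ ⇒ lakes

lake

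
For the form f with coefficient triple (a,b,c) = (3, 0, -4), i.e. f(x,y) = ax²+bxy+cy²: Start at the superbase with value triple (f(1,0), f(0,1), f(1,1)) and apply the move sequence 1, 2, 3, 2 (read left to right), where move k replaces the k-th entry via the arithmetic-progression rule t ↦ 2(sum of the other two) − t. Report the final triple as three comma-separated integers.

start (3,-4,-1) = (f(1,0),f(0,1),f(1,1))
replace slot 1: 2·((-4)+(-1)) − 3 = -13 → (-13,-4,-1)
replace slot 2: 2·((-13)+(-1)) − (-4) = -24 → (-13,-24,-1)
replace slot 3: 2·((-13)+(-24)) − (-1) = -73 → (-13,-24,-73)
replace slot 2: 2·((-13)+(-73)) − (-24) = -148 → (-13,-148,-73)

-13,-148,-73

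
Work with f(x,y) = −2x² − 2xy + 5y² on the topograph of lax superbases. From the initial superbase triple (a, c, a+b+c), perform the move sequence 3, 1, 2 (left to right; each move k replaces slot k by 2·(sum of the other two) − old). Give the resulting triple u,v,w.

start (-2,5,1) = (f(1,0),f(0,1),f(1,1))
replace slot 3: 2·((-2)+5) − 1 = 5 → (-2,5,5)
replace slot 1: 2·(5+5) − (-2) = 22 → (22,5,5)
replace slot 2: 2·(22+5) − 5 = 49 → (22,49,5)

22,49,5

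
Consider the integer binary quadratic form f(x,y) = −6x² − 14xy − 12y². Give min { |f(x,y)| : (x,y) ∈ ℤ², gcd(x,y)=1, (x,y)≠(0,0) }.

translate: b→2 (≡14 mod 12), so (6,14,12)→(6,2,4)
flip: (6,2,4)→(4,-2,6)
reduced (well bottom): (4,-2,6) with a≤c, −a<b≤a
well minimum |f| = |-4| = 4 (negative-definite)

4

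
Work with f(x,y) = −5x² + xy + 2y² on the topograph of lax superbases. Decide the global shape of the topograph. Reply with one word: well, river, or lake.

D = b²−4ac = 1² − 4·(-5)·2 = 41
D > 0 non-square ⇒ indefinite ⇒ periodic river

river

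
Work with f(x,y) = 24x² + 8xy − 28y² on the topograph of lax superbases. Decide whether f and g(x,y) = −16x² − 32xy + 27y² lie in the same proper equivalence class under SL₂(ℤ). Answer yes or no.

D₁ = 2752, D₂ = 2752
river cycle of f (length 10): (-28, 48, 4), (4, 48, -28), (-28, 8, 24), (24, 40, -12), (-12, 32, 36), (36, 40, -8), (-8, 40, 36), (36, 32, -12), (-12, 40, 24), (24, 8, -28)
river cycle of g (length 16): (27, 32, -16), (-16, 32, 27), (27, 22, -21), (-21, 20, 28), (28, 36, -13), (-13, 42, 19), (19, 34, -21), (-21, 50, 3), (3, 52, -4), (-4, 52, 3), … (6 more)
cycles differ ⇒ inequivalent

no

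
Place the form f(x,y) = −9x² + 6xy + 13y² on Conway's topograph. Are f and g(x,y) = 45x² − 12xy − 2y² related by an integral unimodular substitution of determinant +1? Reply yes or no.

D₁ = 504, D₂ = 504
river cycle of f (length 10): (13, 20, -2), (-2, 20, 13), (13, 6, -9), (-9, 12, 10), (10, 8, -11), (-11, 14, 7), (7, 14, -11), (-11, 8, 10), (10, 12, -9), (-9, 6, 13)
river cycle of g (length 10): (-2, 20, 13), (13, 6, -9), (-9, 12, 10), (10, 8, -11), (-11, 14, 7), (7, 14, -11), (-11, 8, 10), (10, 12, -9), (-9, 6, 13), (13, 20, -2)
cycles coincide ⇒ equivalent

yes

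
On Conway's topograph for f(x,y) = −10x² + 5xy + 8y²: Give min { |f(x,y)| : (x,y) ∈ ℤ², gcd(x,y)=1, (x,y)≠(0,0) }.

river: ρ → (8,11,-7)
river: ρ → (-7,17,2)
river: ρ → (2,15,-15)
river: ρ → (-15,15,2)
river: ρ → (2,17,-7)
river: ρ → (-7,11,8)
river: ρ → (8,5,-10)
river: ρ → (-10,15,3)
river: ρ → (3,15,-10)
river: ρ → (-10,5,8)
closes: descent 0, river 10
min |a| on river = 2

2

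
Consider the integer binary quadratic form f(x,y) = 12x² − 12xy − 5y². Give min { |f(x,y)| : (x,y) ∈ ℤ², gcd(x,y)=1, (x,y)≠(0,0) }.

descent: ρ → (-5,12,12)  [lands on river]
river: ρ → (12,12,-5)
river: ρ → (-5,18,3)
river: ρ → (3,18,-5)
closes: descent 1, river 4
min |a| on river = 3

3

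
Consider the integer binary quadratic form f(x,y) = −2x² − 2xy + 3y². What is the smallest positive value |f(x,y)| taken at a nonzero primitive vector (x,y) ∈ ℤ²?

descent: ρ → (3,2,-2)  [lands on river]
river: ρ → (-2,2,3)
river: ρ → (3,4,-1)
river: ρ → (-1,4,3)
closes: descent 1, river 4
min |a| on river = 1

1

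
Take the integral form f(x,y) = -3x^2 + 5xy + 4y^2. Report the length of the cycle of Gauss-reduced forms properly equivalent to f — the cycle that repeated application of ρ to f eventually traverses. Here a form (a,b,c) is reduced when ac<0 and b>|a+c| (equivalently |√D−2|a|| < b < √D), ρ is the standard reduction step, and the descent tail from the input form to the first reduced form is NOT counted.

D = 73, ⌊√D⌋ = 8
river: ρ → (4,3,-4)
river: ρ → (-4,5,3)
river: ρ → (3,7,-2)
river: ρ → (-2,5,6)
river: ρ → (6,7,-1)
river: ρ → (-1,7,6)
river: ρ → (6,5,-2)
river: ρ → (-2,7,3)
river: ρ → (3,5,-4)
river: ρ → (-4,3,4)
river: ρ → (4,5,-3)
river: ρ → (-3,7,2)
river: ρ → (2,5,-6)
river: ρ → (-6,7,1)
river: ρ → (1,7,-6)
river: ρ → (-6,5,2)
river: ρ → (2,7,-3)
river: ρ → (-3,5,4)
ρ-cycle length = 18 (tail of 0 descent steps not counted)

18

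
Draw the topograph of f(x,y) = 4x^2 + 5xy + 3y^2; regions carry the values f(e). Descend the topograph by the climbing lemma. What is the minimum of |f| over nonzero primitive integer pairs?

translate: b→-3 (≡5 mod 8), so (4,5,3)→(4,-3,2)
flip: (4,-3,2)→(2,3,4)
translate: b→-1 (≡3 mod 4), so (2,3,4)→(2,-1,3)
reduced (well bottom): (2,-1,3) with a≤c, −a<b≤a
well minimum = a = 2

2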